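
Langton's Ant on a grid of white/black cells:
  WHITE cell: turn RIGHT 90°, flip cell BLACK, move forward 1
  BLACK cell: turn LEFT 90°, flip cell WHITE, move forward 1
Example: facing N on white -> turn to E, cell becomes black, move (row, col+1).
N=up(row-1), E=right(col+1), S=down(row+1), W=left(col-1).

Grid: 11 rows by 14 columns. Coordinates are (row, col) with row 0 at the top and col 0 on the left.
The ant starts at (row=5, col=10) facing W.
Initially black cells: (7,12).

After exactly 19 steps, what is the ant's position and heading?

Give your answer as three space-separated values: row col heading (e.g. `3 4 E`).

Answer: 7 11 S

Derivation:
Step 1: on WHITE (5,10): turn R to N, flip to black, move to (4,10). |black|=2
Step 2: on WHITE (4,10): turn R to E, flip to black, move to (4,11). |black|=3
Step 3: on WHITE (4,11): turn R to S, flip to black, move to (5,11). |black|=4
Step 4: on WHITE (5,11): turn R to W, flip to black, move to (5,10). |black|=5
Step 5: on BLACK (5,10): turn L to S, flip to white, move to (6,10). |black|=4
Step 6: on WHITE (6,10): turn R to W, flip to black, move to (6,9). |black|=5
Step 7: on WHITE (6,9): turn R to N, flip to black, move to (5,9). |black|=6
Step 8: on WHITE (5,9): turn R to E, flip to black, move to (5,10). |black|=7
Step 9: on WHITE (5,10): turn R to S, flip to black, move to (6,10). |black|=8
Step 10: on BLACK (6,10): turn L to E, flip to white, move to (6,11). |black|=7
Step 11: on WHITE (6,11): turn R to S, flip to black, move to (7,11). |black|=8
Step 12: on WHITE (7,11): turn R to W, flip to black, move to (7,10). |black|=9
Step 13: on WHITE (7,10): turn R to N, flip to black, move to (6,10). |black|=10
Step 14: on WHITE (6,10): turn R to E, flip to black, move to (6,11). |black|=11
Step 15: on BLACK (6,11): turn L to N, flip to white, move to (5,11). |black|=10
Step 16: on BLACK (5,11): turn L to W, flip to white, move to (5,10). |black|=9
Step 17: on BLACK (5,10): turn L to S, flip to white, move to (6,10). |black|=8
Step 18: on BLACK (6,10): turn L to E, flip to white, move to (6,11). |black|=7
Step 19: on WHITE (6,11): turn R to S, flip to black, move to (7,11). |black|=8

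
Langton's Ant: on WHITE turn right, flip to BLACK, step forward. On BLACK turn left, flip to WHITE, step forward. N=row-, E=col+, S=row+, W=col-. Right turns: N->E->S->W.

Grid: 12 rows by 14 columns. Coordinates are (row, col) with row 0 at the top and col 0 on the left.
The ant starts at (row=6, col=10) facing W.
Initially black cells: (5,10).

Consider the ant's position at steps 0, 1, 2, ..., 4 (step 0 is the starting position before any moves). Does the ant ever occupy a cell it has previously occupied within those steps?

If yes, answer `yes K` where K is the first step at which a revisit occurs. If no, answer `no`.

Answer: no

Derivation:
Step 1: on WHITE (6,10): turn R to N, flip to black, move to (5,10). |black|=2 — new cell
Step 2: on BLACK (5,10): turn L to W, flip to white, move to (5,9). |black|=1 — new cell
Step 3: on WHITE (5,9): turn R to N, flip to black, move to (4,9). |black|=2 — new cell
Step 4: on WHITE (4,9): turn R to E, flip to black, move to (4,10). |black|=3 — new cell
No revisit within 4 steps.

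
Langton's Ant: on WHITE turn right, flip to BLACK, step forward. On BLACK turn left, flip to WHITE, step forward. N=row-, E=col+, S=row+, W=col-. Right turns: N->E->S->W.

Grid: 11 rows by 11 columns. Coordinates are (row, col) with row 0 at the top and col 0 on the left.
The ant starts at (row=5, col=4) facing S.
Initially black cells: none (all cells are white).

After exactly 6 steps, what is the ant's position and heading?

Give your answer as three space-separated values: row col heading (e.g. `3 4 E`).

Step 1: on WHITE (5,4): turn R to W, flip to black, move to (5,3). |black|=1
Step 2: on WHITE (5,3): turn R to N, flip to black, move to (4,3). |black|=2
Step 3: on WHITE (4,3): turn R to E, flip to black, move to (4,4). |black|=3
Step 4: on WHITE (4,4): turn R to S, flip to black, move to (5,4). |black|=4
Step 5: on BLACK (5,4): turn L to E, flip to white, move to (5,5). |black|=3
Step 6: on WHITE (5,5): turn R to S, flip to black, move to (6,5). |black|=4

Answer: 6 5 S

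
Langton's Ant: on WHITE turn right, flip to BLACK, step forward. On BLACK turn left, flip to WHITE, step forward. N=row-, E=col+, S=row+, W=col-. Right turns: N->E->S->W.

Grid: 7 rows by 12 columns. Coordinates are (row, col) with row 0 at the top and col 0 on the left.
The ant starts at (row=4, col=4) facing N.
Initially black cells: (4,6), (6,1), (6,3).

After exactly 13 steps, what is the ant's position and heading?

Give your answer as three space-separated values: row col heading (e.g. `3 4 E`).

Answer: 4 3 E

Derivation:
Step 1: on WHITE (4,4): turn R to E, flip to black, move to (4,5). |black|=4
Step 2: on WHITE (4,5): turn R to S, flip to black, move to (5,5). |black|=5
Step 3: on WHITE (5,5): turn R to W, flip to black, move to (5,4). |black|=6
Step 4: on WHITE (5,4): turn R to N, flip to black, move to (4,4). |black|=7
Step 5: on BLACK (4,4): turn L to W, flip to white, move to (4,3). |black|=6
Step 6: on WHITE (4,3): turn R to N, flip to black, move to (3,3). |black|=7
Step 7: on WHITE (3,3): turn R to E, flip to black, move to (3,4). |black|=8
Step 8: on WHITE (3,4): turn R to S, flip to black, move to (4,4). |black|=9
Step 9: on WHITE (4,4): turn R to W, flip to black, move to (4,3). |black|=10
Step 10: on BLACK (4,3): turn L to S, flip to white, move to (5,3). |black|=9
Step 11: on WHITE (5,3): turn R to W, flip to black, move to (5,2). |black|=10
Step 12: on WHITE (5,2): turn R to N, flip to black, move to (4,2). |black|=11
Step 13: on WHITE (4,2): turn R to E, flip to black, move to (4,3). |black|=12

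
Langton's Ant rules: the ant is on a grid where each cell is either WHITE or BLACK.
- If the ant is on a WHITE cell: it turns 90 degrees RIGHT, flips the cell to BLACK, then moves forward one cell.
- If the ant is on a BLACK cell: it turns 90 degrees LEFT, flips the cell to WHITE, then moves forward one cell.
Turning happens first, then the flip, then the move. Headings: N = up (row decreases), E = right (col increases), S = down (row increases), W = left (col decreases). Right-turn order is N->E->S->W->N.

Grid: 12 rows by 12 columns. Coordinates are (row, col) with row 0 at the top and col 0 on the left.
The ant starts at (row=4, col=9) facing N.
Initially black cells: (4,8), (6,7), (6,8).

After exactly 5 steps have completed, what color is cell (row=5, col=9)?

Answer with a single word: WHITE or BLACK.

Step 1: on WHITE (4,9): turn R to E, flip to black, move to (4,10). |black|=4
Step 2: on WHITE (4,10): turn R to S, flip to black, move to (5,10). |black|=5
Step 3: on WHITE (5,10): turn R to W, flip to black, move to (5,9). |black|=6
Step 4: on WHITE (5,9): turn R to N, flip to black, move to (4,9). |black|=7
Step 5: on BLACK (4,9): turn L to W, flip to white, move to (4,8). |black|=6

Answer: BLACK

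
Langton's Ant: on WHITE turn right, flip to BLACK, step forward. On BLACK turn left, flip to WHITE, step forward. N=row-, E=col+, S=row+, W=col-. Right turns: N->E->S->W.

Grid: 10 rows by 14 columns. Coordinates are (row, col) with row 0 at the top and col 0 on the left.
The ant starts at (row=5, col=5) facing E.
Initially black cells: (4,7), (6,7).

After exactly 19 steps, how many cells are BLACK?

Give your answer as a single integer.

Step 1: on WHITE (5,5): turn R to S, flip to black, move to (6,5). |black|=3
Step 2: on WHITE (6,5): turn R to W, flip to black, move to (6,4). |black|=4
Step 3: on WHITE (6,4): turn R to N, flip to black, move to (5,4). |black|=5
Step 4: on WHITE (5,4): turn R to E, flip to black, move to (5,5). |black|=6
Step 5: on BLACK (5,5): turn L to N, flip to white, move to (4,5). |black|=5
Step 6: on WHITE (4,5): turn R to E, flip to black, move to (4,6). |black|=6
Step 7: on WHITE (4,6): turn R to S, flip to black, move to (5,6). |black|=7
Step 8: on WHITE (5,6): turn R to W, flip to black, move to (5,5). |black|=8
Step 9: on WHITE (5,5): turn R to N, flip to black, move to (4,5). |black|=9
Step 10: on BLACK (4,5): turn L to W, flip to white, move to (4,4). |black|=8
Step 11: on WHITE (4,4): turn R to N, flip to black, move to (3,4). |black|=9
Step 12: on WHITE (3,4): turn R to E, flip to black, move to (3,5). |black|=10
Step 13: on WHITE (3,5): turn R to S, flip to black, move to (4,5). |black|=11
Step 14: on WHITE (4,5): turn R to W, flip to black, move to (4,4). |black|=12
Step 15: on BLACK (4,4): turn L to S, flip to white, move to (5,4). |black|=11
Step 16: on BLACK (5,4): turn L to E, flip to white, move to (5,5). |black|=10
Step 17: on BLACK (5,5): turn L to N, flip to white, move to (4,5). |black|=9
Step 18: on BLACK (4,5): turn L to W, flip to white, move to (4,4). |black|=8
Step 19: on WHITE (4,4): turn R to N, flip to black, move to (3,4). |black|=9

Answer: 9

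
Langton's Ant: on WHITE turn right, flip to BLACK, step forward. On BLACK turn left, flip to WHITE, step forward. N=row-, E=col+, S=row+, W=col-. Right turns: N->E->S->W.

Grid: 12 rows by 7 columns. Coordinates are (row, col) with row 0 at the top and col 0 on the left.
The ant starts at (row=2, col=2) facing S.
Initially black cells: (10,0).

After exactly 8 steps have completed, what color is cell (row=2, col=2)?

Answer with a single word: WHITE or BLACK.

Answer: WHITE

Derivation:
Step 1: on WHITE (2,2): turn R to W, flip to black, move to (2,1). |black|=2
Step 2: on WHITE (2,1): turn R to N, flip to black, move to (1,1). |black|=3
Step 3: on WHITE (1,1): turn R to E, flip to black, move to (1,2). |black|=4
Step 4: on WHITE (1,2): turn R to S, flip to black, move to (2,2). |black|=5
Step 5: on BLACK (2,2): turn L to E, flip to white, move to (2,3). |black|=4
Step 6: on WHITE (2,3): turn R to S, flip to black, move to (3,3). |black|=5
Step 7: on WHITE (3,3): turn R to W, flip to black, move to (3,2). |black|=6
Step 8: on WHITE (3,2): turn R to N, flip to black, move to (2,2). |black|=7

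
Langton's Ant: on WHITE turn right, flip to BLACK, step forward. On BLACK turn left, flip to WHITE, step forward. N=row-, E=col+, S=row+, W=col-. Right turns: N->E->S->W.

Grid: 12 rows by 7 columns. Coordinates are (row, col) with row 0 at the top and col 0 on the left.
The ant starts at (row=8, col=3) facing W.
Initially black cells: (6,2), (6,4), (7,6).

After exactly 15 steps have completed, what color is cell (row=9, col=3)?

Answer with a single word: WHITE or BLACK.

Step 1: on WHITE (8,3): turn R to N, flip to black, move to (7,3). |black|=4
Step 2: on WHITE (7,3): turn R to E, flip to black, move to (7,4). |black|=5
Step 3: on WHITE (7,4): turn R to S, flip to black, move to (8,4). |black|=6
Step 4: on WHITE (8,4): turn R to W, flip to black, move to (8,3). |black|=7
Step 5: on BLACK (8,3): turn L to S, flip to white, move to (9,3). |black|=6
Step 6: on WHITE (9,3): turn R to W, flip to black, move to (9,2). |black|=7
Step 7: on WHITE (9,2): turn R to N, flip to black, move to (8,2). |black|=8
Step 8: on WHITE (8,2): turn R to E, flip to black, move to (8,3). |black|=9
Step 9: on WHITE (8,3): turn R to S, flip to black, move to (9,3). |black|=10
Step 10: on BLACK (9,3): turn L to E, flip to white, move to (9,4). |black|=9
Step 11: on WHITE (9,4): turn R to S, flip to black, move to (10,4). |black|=10
Step 12: on WHITE (10,4): turn R to W, flip to black, move to (10,3). |black|=11
Step 13: on WHITE (10,3): turn R to N, flip to black, move to (9,3). |black|=12
Step 14: on WHITE (9,3): turn R to E, flip to black, move to (9,4). |black|=13
Step 15: on BLACK (9,4): turn L to N, flip to white, move to (8,4). |black|=12

Answer: BLACK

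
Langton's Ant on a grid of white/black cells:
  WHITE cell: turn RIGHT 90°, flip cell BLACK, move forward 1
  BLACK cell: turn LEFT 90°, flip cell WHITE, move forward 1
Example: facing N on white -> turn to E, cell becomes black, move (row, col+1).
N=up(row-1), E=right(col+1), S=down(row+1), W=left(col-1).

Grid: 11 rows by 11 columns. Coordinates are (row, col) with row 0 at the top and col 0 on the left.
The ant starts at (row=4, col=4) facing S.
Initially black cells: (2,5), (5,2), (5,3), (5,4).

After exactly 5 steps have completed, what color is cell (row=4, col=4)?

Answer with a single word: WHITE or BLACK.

Step 1: on WHITE (4,4): turn R to W, flip to black, move to (4,3). |black|=5
Step 2: on WHITE (4,3): turn R to N, flip to black, move to (3,3). |black|=6
Step 3: on WHITE (3,3): turn R to E, flip to black, move to (3,4). |black|=7
Step 4: on WHITE (3,4): turn R to S, flip to black, move to (4,4). |black|=8
Step 5: on BLACK (4,4): turn L to E, flip to white, move to (4,5). |black|=7

Answer: WHITE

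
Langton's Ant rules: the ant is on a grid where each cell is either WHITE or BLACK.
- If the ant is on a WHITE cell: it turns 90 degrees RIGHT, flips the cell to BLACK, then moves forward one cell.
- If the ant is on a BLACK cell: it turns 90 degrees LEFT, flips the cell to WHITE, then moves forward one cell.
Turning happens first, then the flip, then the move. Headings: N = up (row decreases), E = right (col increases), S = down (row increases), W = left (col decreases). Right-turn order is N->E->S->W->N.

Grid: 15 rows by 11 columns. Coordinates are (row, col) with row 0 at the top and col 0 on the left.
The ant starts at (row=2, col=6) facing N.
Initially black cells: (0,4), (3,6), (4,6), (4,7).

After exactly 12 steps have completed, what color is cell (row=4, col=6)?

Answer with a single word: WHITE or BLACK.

Step 1: on WHITE (2,6): turn R to E, flip to black, move to (2,7). |black|=5
Step 2: on WHITE (2,7): turn R to S, flip to black, move to (3,7). |black|=6
Step 3: on WHITE (3,7): turn R to W, flip to black, move to (3,6). |black|=7
Step 4: on BLACK (3,6): turn L to S, flip to white, move to (4,6). |black|=6
Step 5: on BLACK (4,6): turn L to E, flip to white, move to (4,7). |black|=5
Step 6: on BLACK (4,7): turn L to N, flip to white, move to (3,7). |black|=4
Step 7: on BLACK (3,7): turn L to W, flip to white, move to (3,6). |black|=3
Step 8: on WHITE (3,6): turn R to N, flip to black, move to (2,6). |black|=4
Step 9: on BLACK (2,6): turn L to W, flip to white, move to (2,5). |black|=3
Step 10: on WHITE (2,5): turn R to N, flip to black, move to (1,5). |black|=4
Step 11: on WHITE (1,5): turn R to E, flip to black, move to (1,6). |black|=5
Step 12: on WHITE (1,6): turn R to S, flip to black, move to (2,6). |black|=6

Answer: WHITE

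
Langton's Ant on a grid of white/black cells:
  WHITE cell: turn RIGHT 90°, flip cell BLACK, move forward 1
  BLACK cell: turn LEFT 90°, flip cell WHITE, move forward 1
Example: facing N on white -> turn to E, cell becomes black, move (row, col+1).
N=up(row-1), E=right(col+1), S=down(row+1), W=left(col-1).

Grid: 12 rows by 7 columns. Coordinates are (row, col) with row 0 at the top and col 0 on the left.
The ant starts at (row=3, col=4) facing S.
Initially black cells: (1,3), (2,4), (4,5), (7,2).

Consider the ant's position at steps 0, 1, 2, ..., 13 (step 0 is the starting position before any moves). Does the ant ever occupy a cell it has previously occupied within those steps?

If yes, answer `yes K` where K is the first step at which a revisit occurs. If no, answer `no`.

Step 1: on WHITE (3,4): turn R to W, flip to black, move to (3,3). |black|=5 — new cell
Step 2: on WHITE (3,3): turn R to N, flip to black, move to (2,3). |black|=6 — new cell
Step 3: on WHITE (2,3): turn R to E, flip to black, move to (2,4). |black|=7 — new cell
Step 4: on BLACK (2,4): turn L to N, flip to white, move to (1,4). |black|=6 — new cell
Step 5: on WHITE (1,4): turn R to E, flip to black, move to (1,5). |black|=7 — new cell
Step 6: on WHITE (1,5): turn R to S, flip to black, move to (2,5). |black|=8 — new cell
Step 7: on WHITE (2,5): turn R to W, flip to black, move to (2,4). |black|=9 — REVISIT

Answer: yes 7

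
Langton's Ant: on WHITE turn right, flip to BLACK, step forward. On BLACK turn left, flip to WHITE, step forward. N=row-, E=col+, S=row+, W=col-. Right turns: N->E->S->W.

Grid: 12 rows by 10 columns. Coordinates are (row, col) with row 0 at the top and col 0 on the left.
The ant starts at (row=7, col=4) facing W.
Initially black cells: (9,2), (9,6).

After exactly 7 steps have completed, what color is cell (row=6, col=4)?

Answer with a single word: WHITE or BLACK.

Answer: BLACK

Derivation:
Step 1: on WHITE (7,4): turn R to N, flip to black, move to (6,4). |black|=3
Step 2: on WHITE (6,4): turn R to E, flip to black, move to (6,5). |black|=4
Step 3: on WHITE (6,5): turn R to S, flip to black, move to (7,5). |black|=5
Step 4: on WHITE (7,5): turn R to W, flip to black, move to (7,4). |black|=6
Step 5: on BLACK (7,4): turn L to S, flip to white, move to (8,4). |black|=5
Step 6: on WHITE (8,4): turn R to W, flip to black, move to (8,3). |black|=6
Step 7: on WHITE (8,3): turn R to N, flip to black, move to (7,3). |black|=7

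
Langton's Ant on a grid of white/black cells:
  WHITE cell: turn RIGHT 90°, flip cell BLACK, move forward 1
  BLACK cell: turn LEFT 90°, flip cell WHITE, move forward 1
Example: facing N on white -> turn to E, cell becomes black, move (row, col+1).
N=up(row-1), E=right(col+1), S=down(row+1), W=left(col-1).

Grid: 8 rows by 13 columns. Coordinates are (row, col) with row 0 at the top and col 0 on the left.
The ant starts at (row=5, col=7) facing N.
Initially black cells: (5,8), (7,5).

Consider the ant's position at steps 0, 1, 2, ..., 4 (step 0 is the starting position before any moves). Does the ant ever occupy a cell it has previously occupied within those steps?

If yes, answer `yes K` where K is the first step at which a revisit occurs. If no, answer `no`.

Answer: no

Derivation:
Step 1: on WHITE (5,7): turn R to E, flip to black, move to (5,8). |black|=3 — new cell
Step 2: on BLACK (5,8): turn L to N, flip to white, move to (4,8). |black|=2 — new cell
Step 3: on WHITE (4,8): turn R to E, flip to black, move to (4,9). |black|=3 — new cell
Step 4: on WHITE (4,9): turn R to S, flip to black, move to (5,9). |black|=4 — new cell
No revisit within 4 steps.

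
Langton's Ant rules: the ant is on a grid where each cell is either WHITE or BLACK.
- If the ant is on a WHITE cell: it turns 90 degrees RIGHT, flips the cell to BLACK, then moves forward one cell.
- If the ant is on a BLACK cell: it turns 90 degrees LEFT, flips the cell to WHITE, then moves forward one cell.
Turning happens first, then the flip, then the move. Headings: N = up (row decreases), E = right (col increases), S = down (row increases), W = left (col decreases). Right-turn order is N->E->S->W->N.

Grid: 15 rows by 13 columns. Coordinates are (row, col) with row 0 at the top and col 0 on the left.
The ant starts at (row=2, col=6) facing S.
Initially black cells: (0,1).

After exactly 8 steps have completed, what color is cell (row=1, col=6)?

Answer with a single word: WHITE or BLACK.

Step 1: on WHITE (2,6): turn R to W, flip to black, move to (2,5). |black|=2
Step 2: on WHITE (2,5): turn R to N, flip to black, move to (1,5). |black|=3
Step 3: on WHITE (1,5): turn R to E, flip to black, move to (1,6). |black|=4
Step 4: on WHITE (1,6): turn R to S, flip to black, move to (2,6). |black|=5
Step 5: on BLACK (2,6): turn L to E, flip to white, move to (2,7). |black|=4
Step 6: on WHITE (2,7): turn R to S, flip to black, move to (3,7). |black|=5
Step 7: on WHITE (3,7): turn R to W, flip to black, move to (3,6). |black|=6
Step 8: on WHITE (3,6): turn R to N, flip to black, move to (2,6). |black|=7

Answer: BLACK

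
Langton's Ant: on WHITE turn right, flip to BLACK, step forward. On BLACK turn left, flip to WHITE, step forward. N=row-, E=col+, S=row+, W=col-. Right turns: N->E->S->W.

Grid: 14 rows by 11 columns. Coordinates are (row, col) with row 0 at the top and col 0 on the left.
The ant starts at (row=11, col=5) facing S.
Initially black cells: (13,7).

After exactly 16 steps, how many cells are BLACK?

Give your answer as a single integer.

Step 1: on WHITE (11,5): turn R to W, flip to black, move to (11,4). |black|=2
Step 2: on WHITE (11,4): turn R to N, flip to black, move to (10,4). |black|=3
Step 3: on WHITE (10,4): turn R to E, flip to black, move to (10,5). |black|=4
Step 4: on WHITE (10,5): turn R to S, flip to black, move to (11,5). |black|=5
Step 5: on BLACK (11,5): turn L to E, flip to white, move to (11,6). |black|=4
Step 6: on WHITE (11,6): turn R to S, flip to black, move to (12,6). |black|=5
Step 7: on WHITE (12,6): turn R to W, flip to black, move to (12,5). |black|=6
Step 8: on WHITE (12,5): turn R to N, flip to black, move to (11,5). |black|=7
Step 9: on WHITE (11,5): turn R to E, flip to black, move to (11,6). |black|=8
Step 10: on BLACK (11,6): turn L to N, flip to white, move to (10,6). |black|=7
Step 11: on WHITE (10,6): turn R to E, flip to black, move to (10,7). |black|=8
Step 12: on WHITE (10,7): turn R to S, flip to black, move to (11,7). |black|=9
Step 13: on WHITE (11,7): turn R to W, flip to black, move to (11,6). |black|=10
Step 14: on WHITE (11,6): turn R to N, flip to black, move to (10,6). |black|=11
Step 15: on BLACK (10,6): turn L to W, flip to white, move to (10,5). |black|=10
Step 16: on BLACK (10,5): turn L to S, flip to white, move to (11,5). |black|=9

Answer: 9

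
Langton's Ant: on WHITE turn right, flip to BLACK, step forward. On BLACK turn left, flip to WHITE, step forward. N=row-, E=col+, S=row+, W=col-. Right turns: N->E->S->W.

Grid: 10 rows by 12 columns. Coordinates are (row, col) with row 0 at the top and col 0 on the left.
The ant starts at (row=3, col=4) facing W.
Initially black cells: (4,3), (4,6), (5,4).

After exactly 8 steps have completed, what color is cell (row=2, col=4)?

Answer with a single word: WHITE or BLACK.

Step 1: on WHITE (3,4): turn R to N, flip to black, move to (2,4). |black|=4
Step 2: on WHITE (2,4): turn R to E, flip to black, move to (2,5). |black|=5
Step 3: on WHITE (2,5): turn R to S, flip to black, move to (3,5). |black|=6
Step 4: on WHITE (3,5): turn R to W, flip to black, move to (3,4). |black|=7
Step 5: on BLACK (3,4): turn L to S, flip to white, move to (4,4). |black|=6
Step 6: on WHITE (4,4): turn R to W, flip to black, move to (4,3). |black|=7
Step 7: on BLACK (4,3): turn L to S, flip to white, move to (5,3). |black|=6
Step 8: on WHITE (5,3): turn R to W, flip to black, move to (5,2). |black|=7

Answer: BLACK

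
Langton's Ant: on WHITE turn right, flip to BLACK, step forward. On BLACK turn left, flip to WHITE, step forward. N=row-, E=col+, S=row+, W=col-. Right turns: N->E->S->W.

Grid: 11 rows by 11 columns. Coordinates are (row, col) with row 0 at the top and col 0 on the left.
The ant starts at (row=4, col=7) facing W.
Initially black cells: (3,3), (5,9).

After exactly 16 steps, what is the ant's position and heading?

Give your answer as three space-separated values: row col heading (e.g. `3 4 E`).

Answer: 4 7 W

Derivation:
Step 1: on WHITE (4,7): turn R to N, flip to black, move to (3,7). |black|=3
Step 2: on WHITE (3,7): turn R to E, flip to black, move to (3,8). |black|=4
Step 3: on WHITE (3,8): turn R to S, flip to black, move to (4,8). |black|=5
Step 4: on WHITE (4,8): turn R to W, flip to black, move to (4,7). |black|=6
Step 5: on BLACK (4,7): turn L to S, flip to white, move to (5,7). |black|=5
Step 6: on WHITE (5,7): turn R to W, flip to black, move to (5,6). |black|=6
Step 7: on WHITE (5,6): turn R to N, flip to black, move to (4,6). |black|=7
Step 8: on WHITE (4,6): turn R to E, flip to black, move to (4,7). |black|=8
Step 9: on WHITE (4,7): turn R to S, flip to black, move to (5,7). |black|=9
Step 10: on BLACK (5,7): turn L to E, flip to white, move to (5,8). |black|=8
Step 11: on WHITE (5,8): turn R to S, flip to black, move to (6,8). |black|=9
Step 12: on WHITE (6,8): turn R to W, flip to black, move to (6,7). |black|=10
Step 13: on WHITE (6,7): turn R to N, flip to black, move to (5,7). |black|=11
Step 14: on WHITE (5,7): turn R to E, flip to black, move to (5,8). |black|=12
Step 15: on BLACK (5,8): turn L to N, flip to white, move to (4,8). |black|=11
Step 16: on BLACK (4,8): turn L to W, flip to white, move to (4,7). |black|=10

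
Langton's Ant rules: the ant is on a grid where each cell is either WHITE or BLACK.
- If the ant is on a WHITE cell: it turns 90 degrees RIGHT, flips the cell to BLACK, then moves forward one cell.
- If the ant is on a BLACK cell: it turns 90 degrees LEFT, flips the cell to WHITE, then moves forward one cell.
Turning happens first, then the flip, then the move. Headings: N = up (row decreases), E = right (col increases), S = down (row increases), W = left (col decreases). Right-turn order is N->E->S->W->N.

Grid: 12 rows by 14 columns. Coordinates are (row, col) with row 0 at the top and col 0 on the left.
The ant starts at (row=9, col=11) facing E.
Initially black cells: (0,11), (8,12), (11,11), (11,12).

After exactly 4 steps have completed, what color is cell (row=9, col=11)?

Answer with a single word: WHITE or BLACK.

Step 1: on WHITE (9,11): turn R to S, flip to black, move to (10,11). |black|=5
Step 2: on WHITE (10,11): turn R to W, flip to black, move to (10,10). |black|=6
Step 3: on WHITE (10,10): turn R to N, flip to black, move to (9,10). |black|=7
Step 4: on WHITE (9,10): turn R to E, flip to black, move to (9,11). |black|=8

Answer: BLACK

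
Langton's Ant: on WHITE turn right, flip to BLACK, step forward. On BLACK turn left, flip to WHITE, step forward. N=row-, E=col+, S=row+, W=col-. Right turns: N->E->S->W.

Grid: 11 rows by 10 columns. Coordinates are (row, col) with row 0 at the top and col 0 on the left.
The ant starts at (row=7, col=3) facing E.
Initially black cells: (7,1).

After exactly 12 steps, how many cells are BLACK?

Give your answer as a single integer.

Step 1: on WHITE (7,3): turn R to S, flip to black, move to (8,3). |black|=2
Step 2: on WHITE (8,3): turn R to W, flip to black, move to (8,2). |black|=3
Step 3: on WHITE (8,2): turn R to N, flip to black, move to (7,2). |black|=4
Step 4: on WHITE (7,2): turn R to E, flip to black, move to (7,3). |black|=5
Step 5: on BLACK (7,3): turn L to N, flip to white, move to (6,3). |black|=4
Step 6: on WHITE (6,3): turn R to E, flip to black, move to (6,4). |black|=5
Step 7: on WHITE (6,4): turn R to S, flip to black, move to (7,4). |black|=6
Step 8: on WHITE (7,4): turn R to W, flip to black, move to (7,3). |black|=7
Step 9: on WHITE (7,3): turn R to N, flip to black, move to (6,3). |black|=8
Step 10: on BLACK (6,3): turn L to W, flip to white, move to (6,2). |black|=7
Step 11: on WHITE (6,2): turn R to N, flip to black, move to (5,2). |black|=8
Step 12: on WHITE (5,2): turn R to E, flip to black, move to (5,3). |black|=9

Answer: 9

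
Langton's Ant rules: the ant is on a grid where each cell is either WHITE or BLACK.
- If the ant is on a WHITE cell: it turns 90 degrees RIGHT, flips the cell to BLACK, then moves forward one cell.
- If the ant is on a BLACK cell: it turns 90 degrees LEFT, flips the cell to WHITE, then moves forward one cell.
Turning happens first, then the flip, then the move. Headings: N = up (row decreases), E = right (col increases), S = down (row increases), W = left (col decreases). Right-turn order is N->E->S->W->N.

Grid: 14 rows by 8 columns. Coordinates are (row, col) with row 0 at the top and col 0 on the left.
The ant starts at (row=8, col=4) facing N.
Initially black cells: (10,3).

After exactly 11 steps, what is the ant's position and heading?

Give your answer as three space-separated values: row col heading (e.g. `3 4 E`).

Answer: 9 2 W

Derivation:
Step 1: on WHITE (8,4): turn R to E, flip to black, move to (8,5). |black|=2
Step 2: on WHITE (8,5): turn R to S, flip to black, move to (9,5). |black|=3
Step 3: on WHITE (9,5): turn R to W, flip to black, move to (9,4). |black|=4
Step 4: on WHITE (9,4): turn R to N, flip to black, move to (8,4). |black|=5
Step 5: on BLACK (8,4): turn L to W, flip to white, move to (8,3). |black|=4
Step 6: on WHITE (8,3): turn R to N, flip to black, move to (7,3). |black|=5
Step 7: on WHITE (7,3): turn R to E, flip to black, move to (7,4). |black|=6
Step 8: on WHITE (7,4): turn R to S, flip to black, move to (8,4). |black|=7
Step 9: on WHITE (8,4): turn R to W, flip to black, move to (8,3). |black|=8
Step 10: on BLACK (8,3): turn L to S, flip to white, move to (9,3). |black|=7
Step 11: on WHITE (9,3): turn R to W, flip to black, move to (9,2). |black|=8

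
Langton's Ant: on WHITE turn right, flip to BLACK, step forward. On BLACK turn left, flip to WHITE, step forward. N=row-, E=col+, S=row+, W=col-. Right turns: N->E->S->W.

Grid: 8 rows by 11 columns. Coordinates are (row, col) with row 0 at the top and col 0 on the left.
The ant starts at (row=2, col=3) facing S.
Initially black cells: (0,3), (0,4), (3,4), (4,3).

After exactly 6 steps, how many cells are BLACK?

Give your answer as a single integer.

Answer: 8

Derivation:
Step 1: on WHITE (2,3): turn R to W, flip to black, move to (2,2). |black|=5
Step 2: on WHITE (2,2): turn R to N, flip to black, move to (1,2). |black|=6
Step 3: on WHITE (1,2): turn R to E, flip to black, move to (1,3). |black|=7
Step 4: on WHITE (1,3): turn R to S, flip to black, move to (2,3). |black|=8
Step 5: on BLACK (2,3): turn L to E, flip to white, move to (2,4). |black|=7
Step 6: on WHITE (2,4): turn R to S, flip to black, move to (3,4). |black|=8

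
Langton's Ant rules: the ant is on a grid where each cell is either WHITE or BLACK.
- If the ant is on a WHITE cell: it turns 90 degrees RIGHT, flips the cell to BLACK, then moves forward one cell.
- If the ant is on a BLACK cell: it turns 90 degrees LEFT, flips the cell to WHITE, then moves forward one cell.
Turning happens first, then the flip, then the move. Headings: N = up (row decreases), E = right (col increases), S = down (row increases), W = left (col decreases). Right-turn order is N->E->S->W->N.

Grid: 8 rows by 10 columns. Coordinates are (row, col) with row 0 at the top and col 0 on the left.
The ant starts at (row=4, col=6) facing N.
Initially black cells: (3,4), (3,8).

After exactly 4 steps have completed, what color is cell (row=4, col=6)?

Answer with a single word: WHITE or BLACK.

Step 1: on WHITE (4,6): turn R to E, flip to black, move to (4,7). |black|=3
Step 2: on WHITE (4,7): turn R to S, flip to black, move to (5,7). |black|=4
Step 3: on WHITE (5,7): turn R to W, flip to black, move to (5,6). |black|=5
Step 4: on WHITE (5,6): turn R to N, flip to black, move to (4,6). |black|=6

Answer: BLACK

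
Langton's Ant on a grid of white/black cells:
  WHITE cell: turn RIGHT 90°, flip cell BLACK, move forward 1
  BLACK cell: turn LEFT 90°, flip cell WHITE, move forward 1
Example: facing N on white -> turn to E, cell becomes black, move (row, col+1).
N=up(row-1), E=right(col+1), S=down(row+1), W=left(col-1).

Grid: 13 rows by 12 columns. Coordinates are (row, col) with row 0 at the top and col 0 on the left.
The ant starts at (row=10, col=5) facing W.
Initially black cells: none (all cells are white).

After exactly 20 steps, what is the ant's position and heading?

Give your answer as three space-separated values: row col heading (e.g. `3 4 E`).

Answer: 12 7 E

Derivation:
Step 1: on WHITE (10,5): turn R to N, flip to black, move to (9,5). |black|=1
Step 2: on WHITE (9,5): turn R to E, flip to black, move to (9,6). |black|=2
Step 3: on WHITE (9,6): turn R to S, flip to black, move to (10,6). |black|=3
Step 4: on WHITE (10,6): turn R to W, flip to black, move to (10,5). |black|=4
Step 5: on BLACK (10,5): turn L to S, flip to white, move to (11,5). |black|=3
Step 6: on WHITE (11,5): turn R to W, flip to black, move to (11,4). |black|=4
Step 7: on WHITE (11,4): turn R to N, flip to black, move to (10,4). |black|=5
Step 8: on WHITE (10,4): turn R to E, flip to black, move to (10,5). |black|=6
Step 9: on WHITE (10,5): turn R to S, flip to black, move to (11,5). |black|=7
Step 10: on BLACK (11,5): turn L to E, flip to white, move to (11,6). |black|=6
Step 11: on WHITE (11,6): turn R to S, flip to black, move to (12,6). |black|=7
Step 12: on WHITE (12,6): turn R to W, flip to black, move to (12,5). |black|=8
Step 13: on WHITE (12,5): turn R to N, flip to black, move to (11,5). |black|=9
Step 14: on WHITE (11,5): turn R to E, flip to black, move to (11,6). |black|=10
Step 15: on BLACK (11,6): turn L to N, flip to white, move to (10,6). |black|=9
Step 16: on BLACK (10,6): turn L to W, flip to white, move to (10,5). |black|=8
Step 17: on BLACK (10,5): turn L to S, flip to white, move to (11,5). |black|=7
Step 18: on BLACK (11,5): turn L to E, flip to white, move to (11,6). |black|=6
Step 19: on WHITE (11,6): turn R to S, flip to black, move to (12,6). |black|=7
Step 20: on BLACK (12,6): turn L to E, flip to white, move to (12,7). |black|=6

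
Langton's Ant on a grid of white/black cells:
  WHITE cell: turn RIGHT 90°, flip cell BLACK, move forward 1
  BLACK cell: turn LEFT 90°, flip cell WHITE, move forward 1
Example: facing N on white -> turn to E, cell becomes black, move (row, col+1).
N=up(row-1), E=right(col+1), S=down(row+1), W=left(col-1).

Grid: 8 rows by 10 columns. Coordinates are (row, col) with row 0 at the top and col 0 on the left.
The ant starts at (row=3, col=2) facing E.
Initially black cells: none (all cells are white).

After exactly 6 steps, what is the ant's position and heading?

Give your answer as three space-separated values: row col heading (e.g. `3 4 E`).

Step 1: on WHITE (3,2): turn R to S, flip to black, move to (4,2). |black|=1
Step 2: on WHITE (4,2): turn R to W, flip to black, move to (4,1). |black|=2
Step 3: on WHITE (4,1): turn R to N, flip to black, move to (3,1). |black|=3
Step 4: on WHITE (3,1): turn R to E, flip to black, move to (3,2). |black|=4
Step 5: on BLACK (3,2): turn L to N, flip to white, move to (2,2). |black|=3
Step 6: on WHITE (2,2): turn R to E, flip to black, move to (2,3). |black|=4

Answer: 2 3 E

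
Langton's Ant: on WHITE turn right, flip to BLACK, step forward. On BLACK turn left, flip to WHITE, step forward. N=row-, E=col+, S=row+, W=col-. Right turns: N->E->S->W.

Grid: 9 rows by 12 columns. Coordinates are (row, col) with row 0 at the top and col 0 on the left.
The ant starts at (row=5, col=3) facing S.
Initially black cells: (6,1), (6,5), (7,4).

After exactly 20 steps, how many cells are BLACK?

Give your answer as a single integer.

Answer: 9

Derivation:
Step 1: on WHITE (5,3): turn R to W, flip to black, move to (5,2). |black|=4
Step 2: on WHITE (5,2): turn R to N, flip to black, move to (4,2). |black|=5
Step 3: on WHITE (4,2): turn R to E, flip to black, move to (4,3). |black|=6
Step 4: on WHITE (4,3): turn R to S, flip to black, move to (5,3). |black|=7
Step 5: on BLACK (5,3): turn L to E, flip to white, move to (5,4). |black|=6
Step 6: on WHITE (5,4): turn R to S, flip to black, move to (6,4). |black|=7
Step 7: on WHITE (6,4): turn R to W, flip to black, move to (6,3). |black|=8
Step 8: on WHITE (6,3): turn R to N, flip to black, move to (5,3). |black|=9
Step 9: on WHITE (5,3): turn R to E, flip to black, move to (5,4). |black|=10
Step 10: on BLACK (5,4): turn L to N, flip to white, move to (4,4). |black|=9
Step 11: on WHITE (4,4): turn R to E, flip to black, move to (4,5). |black|=10
Step 12: on WHITE (4,5): turn R to S, flip to black, move to (5,5). |black|=11
Step 13: on WHITE (5,5): turn R to W, flip to black, move to (5,4). |black|=12
Step 14: on WHITE (5,4): turn R to N, flip to black, move to (4,4). |black|=13
Step 15: on BLACK (4,4): turn L to W, flip to white, move to (4,3). |black|=12
Step 16: on BLACK (4,3): turn L to S, flip to white, move to (5,3). |black|=11
Step 17: on BLACK (5,3): turn L to E, flip to white, move to (5,4). |black|=10
Step 18: on BLACK (5,4): turn L to N, flip to white, move to (4,4). |black|=9
Step 19: on WHITE (4,4): turn R to E, flip to black, move to (4,5). |black|=10
Step 20: on BLACK (4,5): turn L to N, flip to white, move to (3,5). |black|=9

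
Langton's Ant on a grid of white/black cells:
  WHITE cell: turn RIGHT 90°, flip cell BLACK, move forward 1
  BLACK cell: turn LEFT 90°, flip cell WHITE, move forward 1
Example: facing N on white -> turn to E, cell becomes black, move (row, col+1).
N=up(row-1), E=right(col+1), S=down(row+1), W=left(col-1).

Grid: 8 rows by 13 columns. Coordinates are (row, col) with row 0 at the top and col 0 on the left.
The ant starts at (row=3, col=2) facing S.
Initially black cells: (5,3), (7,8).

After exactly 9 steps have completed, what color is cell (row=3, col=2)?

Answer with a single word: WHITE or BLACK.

Step 1: on WHITE (3,2): turn R to W, flip to black, move to (3,1). |black|=3
Step 2: on WHITE (3,1): turn R to N, flip to black, move to (2,1). |black|=4
Step 3: on WHITE (2,1): turn R to E, flip to black, move to (2,2). |black|=5
Step 4: on WHITE (2,2): turn R to S, flip to black, move to (3,2). |black|=6
Step 5: on BLACK (3,2): turn L to E, flip to white, move to (3,3). |black|=5
Step 6: on WHITE (3,3): turn R to S, flip to black, move to (4,3). |black|=6
Step 7: on WHITE (4,3): turn R to W, flip to black, move to (4,2). |black|=7
Step 8: on WHITE (4,2): turn R to N, flip to black, move to (3,2). |black|=8
Step 9: on WHITE (3,2): turn R to E, flip to black, move to (3,3). |black|=9

Answer: BLACK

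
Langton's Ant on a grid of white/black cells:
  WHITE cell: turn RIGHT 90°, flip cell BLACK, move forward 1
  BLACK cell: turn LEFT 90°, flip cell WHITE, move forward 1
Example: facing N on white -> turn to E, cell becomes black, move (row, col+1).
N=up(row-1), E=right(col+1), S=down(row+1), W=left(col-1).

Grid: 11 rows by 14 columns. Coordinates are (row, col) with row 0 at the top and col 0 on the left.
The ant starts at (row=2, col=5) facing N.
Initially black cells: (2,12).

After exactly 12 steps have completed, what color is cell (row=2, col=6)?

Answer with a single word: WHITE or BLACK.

Step 1: on WHITE (2,5): turn R to E, flip to black, move to (2,6). |black|=2
Step 2: on WHITE (2,6): turn R to S, flip to black, move to (3,6). |black|=3
Step 3: on WHITE (3,6): turn R to W, flip to black, move to (3,5). |black|=4
Step 4: on WHITE (3,5): turn R to N, flip to black, move to (2,5). |black|=5
Step 5: on BLACK (2,5): turn L to W, flip to white, move to (2,4). |black|=4
Step 6: on WHITE (2,4): turn R to N, flip to black, move to (1,4). |black|=5
Step 7: on WHITE (1,4): turn R to E, flip to black, move to (1,5). |black|=6
Step 8: on WHITE (1,5): turn R to S, flip to black, move to (2,5). |black|=7
Step 9: on WHITE (2,5): turn R to W, flip to black, move to (2,4). |black|=8
Step 10: on BLACK (2,4): turn L to S, flip to white, move to (3,4). |black|=7
Step 11: on WHITE (3,4): turn R to W, flip to black, move to (3,3). |black|=8
Step 12: on WHITE (3,3): turn R to N, flip to black, move to (2,3). |black|=9

Answer: BLACK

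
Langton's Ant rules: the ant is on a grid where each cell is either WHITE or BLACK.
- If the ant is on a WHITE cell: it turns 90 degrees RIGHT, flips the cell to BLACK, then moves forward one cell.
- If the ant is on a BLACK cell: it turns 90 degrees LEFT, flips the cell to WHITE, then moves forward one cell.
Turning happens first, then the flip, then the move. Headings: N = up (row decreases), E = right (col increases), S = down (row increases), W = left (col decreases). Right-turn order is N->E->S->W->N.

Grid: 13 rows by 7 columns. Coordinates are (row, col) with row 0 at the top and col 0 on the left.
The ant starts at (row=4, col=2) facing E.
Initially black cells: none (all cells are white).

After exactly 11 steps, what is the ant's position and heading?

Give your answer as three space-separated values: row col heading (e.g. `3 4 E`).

Answer: 2 1 N

Derivation:
Step 1: on WHITE (4,2): turn R to S, flip to black, move to (5,2). |black|=1
Step 2: on WHITE (5,2): turn R to W, flip to black, move to (5,1). |black|=2
Step 3: on WHITE (5,1): turn R to N, flip to black, move to (4,1). |black|=3
Step 4: on WHITE (4,1): turn R to E, flip to black, move to (4,2). |black|=4
Step 5: on BLACK (4,2): turn L to N, flip to white, move to (3,2). |black|=3
Step 6: on WHITE (3,2): turn R to E, flip to black, move to (3,3). |black|=4
Step 7: on WHITE (3,3): turn R to S, flip to black, move to (4,3). |black|=5
Step 8: on WHITE (4,3): turn R to W, flip to black, move to (4,2). |black|=6
Step 9: on WHITE (4,2): turn R to N, flip to black, move to (3,2). |black|=7
Step 10: on BLACK (3,2): turn L to W, flip to white, move to (3,1). |black|=6
Step 11: on WHITE (3,1): turn R to N, flip to black, move to (2,1). |black|=7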